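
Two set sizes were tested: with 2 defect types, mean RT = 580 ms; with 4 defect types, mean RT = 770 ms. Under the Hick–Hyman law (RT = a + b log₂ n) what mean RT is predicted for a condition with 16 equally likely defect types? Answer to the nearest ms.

1150 ms

Fit slope and intercept:
  b = (770 − 580) / (log₂ 4 − log₂ 2) = 190 / (2 − 1) = 190 ms/bit
  a = 580 − 190 × 1 = 390 ms
Then RT(16) = 390 + 190 × log₂ 16 = 390 + 190 × 4 ≈ 1150.000 ms.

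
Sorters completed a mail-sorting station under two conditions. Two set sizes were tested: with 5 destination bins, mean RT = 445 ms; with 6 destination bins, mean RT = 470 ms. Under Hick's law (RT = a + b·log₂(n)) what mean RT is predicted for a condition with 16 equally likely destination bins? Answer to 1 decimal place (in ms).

Solve the two-equation system in a and b:
  b = (470 − 445) / (log₂ 6 − log₂ 5) = 25 / (2.5850 − 2.3219) = 95.045 ms/bit
  a = 445 − 95.045 × 2.3219 = 224.313 ms
Then RT(16) = 224.313 + 95.045 × log₂ 16 = 224.313 + 95.045 × 4 ≈ 604.492 ms.

604.5 ms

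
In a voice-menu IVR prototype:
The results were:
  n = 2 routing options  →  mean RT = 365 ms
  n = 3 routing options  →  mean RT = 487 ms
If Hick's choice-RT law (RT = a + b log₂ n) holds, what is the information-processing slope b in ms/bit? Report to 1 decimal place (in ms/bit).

208.6 ms/bit

b = (RT₂ − RT₁)/(log₂ n₂ − log₂ n₁) = (487 − 365)/(1.5850 − 1) = 208.560 ms/bit.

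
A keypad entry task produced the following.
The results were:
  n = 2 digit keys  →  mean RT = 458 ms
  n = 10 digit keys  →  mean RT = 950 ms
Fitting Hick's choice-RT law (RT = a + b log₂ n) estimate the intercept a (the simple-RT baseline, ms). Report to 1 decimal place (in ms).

246.1 ms

The slope on a log₂ axis is (950 − 458) / (3.3219 − 1) = 211.893 ms/bit.
a = RT₁ − b·log₂ n₁ = 458 − 211.893 × 1 = 246.107 ms.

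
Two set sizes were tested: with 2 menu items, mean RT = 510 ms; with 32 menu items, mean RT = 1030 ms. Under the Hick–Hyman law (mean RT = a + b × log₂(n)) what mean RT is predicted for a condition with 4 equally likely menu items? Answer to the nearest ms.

RT is linear in log₂ n, so two points fix the line:
  b = (1030 − 510) / (log₂ 32 − log₂ 2) = 520 / (5 − 1) = 130 ms/bit
  a = 510 − 130 × 1 = 380 ms
Then RT(4) = 380 + 130 × log₂ 4 = 380 + 130 × 2 ≈ 640.000 ms.

640 ms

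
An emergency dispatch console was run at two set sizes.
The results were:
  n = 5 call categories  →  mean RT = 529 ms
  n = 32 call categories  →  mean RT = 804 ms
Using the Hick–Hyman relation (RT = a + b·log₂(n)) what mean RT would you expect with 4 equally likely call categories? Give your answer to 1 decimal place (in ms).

495.9 ms

Solve the two-equation system in a and b:
  b = (804 − 529) / (log₂ 32 − log₂ 5) = 275 / (5 − 2.3219) = 102.686 ms/bit
  a = 529 − 102.686 × 2.3219 = 290.571 ms
Then RT(4) = 290.571 + 102.686 × log₂ 4 = 290.571 + 102.686 × 2 ≈ 495.943 ms.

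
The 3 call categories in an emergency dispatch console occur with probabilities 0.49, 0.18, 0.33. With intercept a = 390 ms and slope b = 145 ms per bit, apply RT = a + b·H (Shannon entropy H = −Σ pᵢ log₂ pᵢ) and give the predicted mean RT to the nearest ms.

H = 0.49·log₂(1/0.49) + 0.18·log₂(1/0.18) + 0.33·log₂(1/0.33) = 1.4774 bits.
RT = 390 + 145 × 1.4774 = 604.22 ms.

604 ms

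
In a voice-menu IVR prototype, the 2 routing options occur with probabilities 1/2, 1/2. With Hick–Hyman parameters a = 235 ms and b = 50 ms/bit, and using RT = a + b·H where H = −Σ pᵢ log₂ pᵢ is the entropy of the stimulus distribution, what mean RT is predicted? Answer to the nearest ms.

285 ms

Each term −pᵢ log₂ pᵢ: 0.5·1 + 0.5·1; summed, H = 1.000 bits.
Mean RT = a + bH = 235 + 50·1.000 = 285.00 ms.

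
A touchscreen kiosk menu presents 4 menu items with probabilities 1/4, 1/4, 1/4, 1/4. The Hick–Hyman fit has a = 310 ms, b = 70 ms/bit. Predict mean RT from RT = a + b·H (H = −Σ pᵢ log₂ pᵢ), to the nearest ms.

450 ms

Each term −pᵢ log₂ pᵢ: 0.25·2 + 0.25·2 + 0.25·2 + 0.25·2; summed, H = 2.000 bits.
Mean RT = a + bH = 310 + 70·2.000 = 450.00 ms.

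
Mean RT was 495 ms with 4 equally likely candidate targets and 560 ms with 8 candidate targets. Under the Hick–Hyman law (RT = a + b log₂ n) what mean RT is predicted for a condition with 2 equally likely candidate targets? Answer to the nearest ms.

430 ms

With log₂ n on the abscissa the relation is linear; from the two conditions:
  b = (560 − 495) / (log₂ 8 − log₂ 4) = 65 / (3 − 2) = 65 ms/bit
  a = 495 − 65 × 2 = 365 ms
Then RT(2) = 365 + 65 × log₂ 2 = 365 + 65 × 1 ≈ 430.000 ms.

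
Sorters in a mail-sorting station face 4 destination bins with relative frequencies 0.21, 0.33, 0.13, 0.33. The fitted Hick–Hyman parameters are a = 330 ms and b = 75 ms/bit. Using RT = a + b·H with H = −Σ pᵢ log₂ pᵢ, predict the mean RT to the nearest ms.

473 ms

H = 0.21·log₂(1/0.21) + 0.33·log₂(1/0.33) + 0.13·log₂(1/0.13) + 0.33·log₂(1/0.33) = 1.9111 bits.
RT = 330 + 75 × 1.9111 = 473.33 ms.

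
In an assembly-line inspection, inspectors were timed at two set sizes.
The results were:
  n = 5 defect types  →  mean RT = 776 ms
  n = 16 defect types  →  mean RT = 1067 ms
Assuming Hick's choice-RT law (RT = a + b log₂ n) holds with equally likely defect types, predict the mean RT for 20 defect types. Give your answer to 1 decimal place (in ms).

Fit slope and intercept:
  b = (1067 − 776) / (log₂ 16 − log₂ 5) = 291 / (4 − 2.3219) = 173.413 ms/bit
  a = 776 − 173.413 × 2.3219 = 373.347 ms
Then RT(20) = 373.347 + 173.413 × log₂ 20 = 373.347 + 173.413 × 4.3219 ≈ 1122.827 ms.

1122.8 ms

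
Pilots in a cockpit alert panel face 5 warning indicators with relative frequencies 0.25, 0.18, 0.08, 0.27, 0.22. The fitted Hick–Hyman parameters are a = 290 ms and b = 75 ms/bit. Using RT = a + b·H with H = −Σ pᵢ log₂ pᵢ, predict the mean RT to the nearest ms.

Entropy contributions −pᵢ log₂ pᵢ: 0.5000, 0.4453, 0.2915, 0.5100, 0.4806; sum H = 2.2274 bits.
RT = a + bH = 290 + 75·2.2274 = 457.06 ms.

457 ms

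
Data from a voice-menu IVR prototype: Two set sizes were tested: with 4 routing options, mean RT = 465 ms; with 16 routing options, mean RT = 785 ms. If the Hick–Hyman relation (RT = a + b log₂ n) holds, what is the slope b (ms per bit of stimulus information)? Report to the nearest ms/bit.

160 ms/bit

The slope on a log₂ axis is (785 − 465) / (4 − 2) = 160 ms/bit.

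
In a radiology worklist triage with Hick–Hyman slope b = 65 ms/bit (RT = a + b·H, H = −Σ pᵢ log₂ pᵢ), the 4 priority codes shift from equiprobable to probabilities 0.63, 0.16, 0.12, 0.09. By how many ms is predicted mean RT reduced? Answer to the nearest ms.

31 ms

The RT saving is b·ΔH. Equiprobable H₀ = log₂(4) = 2.0000 bits; with the given probabilities H = 1.5227 bits.
b·(H₀ − H) = 65 × (2.0000 − 1.5227) = 31.03 ms.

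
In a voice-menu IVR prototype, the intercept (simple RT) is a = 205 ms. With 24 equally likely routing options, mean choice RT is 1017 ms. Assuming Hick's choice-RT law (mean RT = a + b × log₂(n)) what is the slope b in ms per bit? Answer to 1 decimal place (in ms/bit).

b = (1017 − 205) / log₂(24) = 812 / 4.5850 = 177.101 ms/bit.

177.1 ms/bit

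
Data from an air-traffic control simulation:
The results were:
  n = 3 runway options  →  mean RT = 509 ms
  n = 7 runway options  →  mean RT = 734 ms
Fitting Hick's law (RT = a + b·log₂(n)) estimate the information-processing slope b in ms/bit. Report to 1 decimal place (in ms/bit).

184.1 ms/bit

Slope: b = (734 − 509) / (log₂ 7 − log₂ 3) = 225/1.2224 = 184.065 ms/bit.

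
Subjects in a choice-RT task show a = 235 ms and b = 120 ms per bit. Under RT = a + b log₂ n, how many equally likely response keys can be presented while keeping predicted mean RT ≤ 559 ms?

Information budget: (559 − 235)/120 = 2.7000 bits, so n ≤ 2^2.7000 = 6.498 → at most 6.

6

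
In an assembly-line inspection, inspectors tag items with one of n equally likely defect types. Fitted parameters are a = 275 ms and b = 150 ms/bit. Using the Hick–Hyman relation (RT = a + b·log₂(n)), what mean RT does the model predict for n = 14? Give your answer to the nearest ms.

846 ms

log₂(14) = 3.8074 bits, so RT = 275 + 150 × 3.8074 ≈ 846.103 ms.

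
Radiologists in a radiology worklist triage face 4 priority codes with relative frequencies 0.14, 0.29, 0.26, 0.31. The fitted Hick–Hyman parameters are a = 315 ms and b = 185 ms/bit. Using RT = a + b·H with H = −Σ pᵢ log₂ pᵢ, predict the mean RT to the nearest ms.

675 ms

Entropy contributions −pᵢ log₂ pᵢ: 0.3971, 0.5179, 0.5053, 0.5238; sum H = 1.9441 bits.
RT = a + bH = 315 + 185·1.9441 = 674.66 ms.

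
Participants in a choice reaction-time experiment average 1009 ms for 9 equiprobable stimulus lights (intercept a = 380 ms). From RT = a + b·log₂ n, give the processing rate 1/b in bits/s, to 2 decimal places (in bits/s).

5.04 bits/s

Choice component = 1009 − 380 = 629 ms over log₂(9) = 3.1699 bits.
b = 629 / 3.1699 = 198.427 ms/bit, so 1/b = 5.040 bits/s.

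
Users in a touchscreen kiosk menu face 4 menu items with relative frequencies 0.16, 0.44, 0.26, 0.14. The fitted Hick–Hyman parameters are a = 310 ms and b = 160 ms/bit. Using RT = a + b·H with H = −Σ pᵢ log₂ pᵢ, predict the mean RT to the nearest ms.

605 ms

H = 0.16·log₂(1/0.16) + 0.44·log₂(1/0.44) + 0.26·log₂(1/0.26) + 0.14·log₂(1/0.14) = 1.8466 bits.
RT = 310 + 160 × 1.8466 = 605.45 ms.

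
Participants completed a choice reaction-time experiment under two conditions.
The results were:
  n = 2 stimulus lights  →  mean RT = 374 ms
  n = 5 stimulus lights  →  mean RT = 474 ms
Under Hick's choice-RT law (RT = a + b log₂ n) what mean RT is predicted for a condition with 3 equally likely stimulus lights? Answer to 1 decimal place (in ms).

418.3 ms

Fit slope and intercept:
  b = (474 − 374) / (log₂ 5 − log₂ 2) = 100 / (2.3219 − 1) = 75.647 ms/bit
  a = 374 − 75.647 × 1 = 298.353 ms
Then RT(3) = 298.353 + 75.647 × log₂ 3 = 298.353 + 75.647 × 1.5850 ≈ 418.251 ms.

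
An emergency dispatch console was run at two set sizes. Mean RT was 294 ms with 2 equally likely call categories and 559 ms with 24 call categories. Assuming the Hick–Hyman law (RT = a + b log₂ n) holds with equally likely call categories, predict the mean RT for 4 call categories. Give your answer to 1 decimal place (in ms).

367.9 ms

With log₂ n on the abscissa the relation is linear; from the two conditions:
  b = (559 − 294) / (log₂ 24 − log₂ 2) = 265 / (4.5850 − 1) = 73.920 ms/bit
  a = 294 − 73.920 × 1 = 220.080 ms
Then RT(4) = 220.080 + 73.920 × log₂ 4 = 220.080 + 73.920 × 2 ≈ 367.920 ms.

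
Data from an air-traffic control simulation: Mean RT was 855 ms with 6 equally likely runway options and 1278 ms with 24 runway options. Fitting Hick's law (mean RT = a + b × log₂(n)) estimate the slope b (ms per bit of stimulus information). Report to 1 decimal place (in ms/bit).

b = (RT₂ − RT₁)/(log₂ n₂ − log₂ n₁) = (1278 − 855)/(4.5850 − 2.5850) = 211.500 ms/bit.

211.5 ms/bit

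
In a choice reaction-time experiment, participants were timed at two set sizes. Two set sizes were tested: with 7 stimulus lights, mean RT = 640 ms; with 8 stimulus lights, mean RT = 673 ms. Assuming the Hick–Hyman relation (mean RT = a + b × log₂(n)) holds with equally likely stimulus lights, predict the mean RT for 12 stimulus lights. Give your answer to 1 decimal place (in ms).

773.2 ms

With log₂ n on the abscissa the relation is linear; from the two conditions:
  b = (673 − 640) / (log₂ 8 − log₂ 7) = 33 / (3 − 2.8074) = 171.299 ms/bit
  a = 640 − 171.299 × 2.8074 = 159.102 ms
Then RT(12) = 159.102 + 171.299 × log₂ 12 = 159.102 + 171.299 × 3.5850 ≈ 773.204 ms.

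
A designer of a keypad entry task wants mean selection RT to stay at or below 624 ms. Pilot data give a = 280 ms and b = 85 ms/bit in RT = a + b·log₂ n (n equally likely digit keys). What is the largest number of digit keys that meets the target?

16

Set 280 + 85·log₂ n ≤ 624 → log₂ n ≤ (624 − 280)/85 = 4.0471.
So n ≤ 2^4.0471 = 16.531; the largest integer n is 16.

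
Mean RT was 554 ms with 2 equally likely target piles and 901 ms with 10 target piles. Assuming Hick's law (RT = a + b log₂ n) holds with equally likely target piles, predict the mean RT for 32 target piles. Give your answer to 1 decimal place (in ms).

1151.8 ms

Fit slope and intercept:
  b = (901 − 554) / (log₂ 10 − log₂ 2) = 347 / (3.3219 − 1) = 149.445 ms/bit
  a = 554 − 149.445 × 1 = 404.555 ms
Then RT(32) = 404.555 + 149.445 × log₂ 32 = 404.555 + 149.445 × 5 ≈ 1151.779 ms.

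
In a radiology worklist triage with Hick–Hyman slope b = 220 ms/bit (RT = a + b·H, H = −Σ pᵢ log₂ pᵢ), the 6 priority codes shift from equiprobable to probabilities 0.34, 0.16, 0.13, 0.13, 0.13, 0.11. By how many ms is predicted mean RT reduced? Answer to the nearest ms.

The RT saving is b·ΔH. Equiprobable H₀ = log₂(6) = 2.5850 bits; with the given probabilities H = 2.4504 bits.
b·(H₀ − H) = 220 × (2.5850 − 2.4504) = 29.60 ms.

30 ms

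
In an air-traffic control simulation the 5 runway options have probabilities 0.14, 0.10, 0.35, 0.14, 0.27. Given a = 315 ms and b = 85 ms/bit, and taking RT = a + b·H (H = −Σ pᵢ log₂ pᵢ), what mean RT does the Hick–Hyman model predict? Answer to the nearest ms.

H = 0.14·log₂(1/0.14) + 0.10·log₂(1/0.10) + 0.35·log₂(1/0.35) + 0.14·log₂(1/0.14) + 0.27·log₂(1/0.27) = 2.1665 bits.
RT = 315 + 85 × 2.1665 = 499.16 ms.

499 ms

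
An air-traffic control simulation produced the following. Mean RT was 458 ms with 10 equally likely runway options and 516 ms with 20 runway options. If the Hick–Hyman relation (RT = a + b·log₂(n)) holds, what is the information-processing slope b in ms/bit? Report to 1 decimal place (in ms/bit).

Slope: b = (516 − 458) / (log₂ 20 − log₂ 10) = 58/1.0000 = 58.000 ms/bit.

58.0 ms/bit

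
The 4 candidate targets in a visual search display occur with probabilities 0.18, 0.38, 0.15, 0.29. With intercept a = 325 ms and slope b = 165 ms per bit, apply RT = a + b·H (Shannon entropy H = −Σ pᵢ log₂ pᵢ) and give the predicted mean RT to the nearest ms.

Entropy contributions −pᵢ log₂ pᵢ: 0.4453, 0.5305, 0.4105, 0.5179; sum H = 1.9042 bits.
RT = a + bH = 325 + 165·1.9042 = 639.19 ms.

639 ms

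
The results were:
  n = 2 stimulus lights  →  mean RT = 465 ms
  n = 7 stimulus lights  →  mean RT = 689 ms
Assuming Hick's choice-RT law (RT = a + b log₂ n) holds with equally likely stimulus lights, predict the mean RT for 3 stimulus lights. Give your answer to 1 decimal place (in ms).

537.5 ms

RT is linear in log₂ n, so two points fix the line:
  b = (689 − 465) / (log₂ 7 − log₂ 2) = 224 / (2.8074 − 1) = 123.938 ms/bit
  a = 465 − 123.938 × 1 = 341.062 ms
Then RT(3) = 341.062 + 123.938 × log₂ 3 = 341.062 + 123.938 × 1.5850 ≈ 537.499 ms.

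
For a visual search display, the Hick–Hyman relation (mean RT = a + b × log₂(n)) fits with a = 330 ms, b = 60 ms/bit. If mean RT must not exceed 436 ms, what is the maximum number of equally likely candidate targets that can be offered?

60·log₂ n ≤ 436 − 330 = 106, giving log₂ n ≤ 1.7667 and n ≤ 3.403. The largest whole number is 3.

3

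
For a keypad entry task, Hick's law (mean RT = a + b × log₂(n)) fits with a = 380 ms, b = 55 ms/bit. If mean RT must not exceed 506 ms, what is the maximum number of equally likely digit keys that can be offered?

4

Set 380 + 55·log₂ n ≤ 506 → log₂ n ≤ (506 − 380)/55 = 2.2909.
So n ≤ 2^2.2909 = 4.894; the largest integer n is 4.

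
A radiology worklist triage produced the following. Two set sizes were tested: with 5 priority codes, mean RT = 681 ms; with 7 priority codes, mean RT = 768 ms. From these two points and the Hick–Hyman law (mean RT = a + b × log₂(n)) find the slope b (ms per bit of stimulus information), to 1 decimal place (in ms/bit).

The slope on a log₂ axis is (768 − 681) / (2.8074 − 2.3219) = 179.224 ms/bit.

179.2 ms/bit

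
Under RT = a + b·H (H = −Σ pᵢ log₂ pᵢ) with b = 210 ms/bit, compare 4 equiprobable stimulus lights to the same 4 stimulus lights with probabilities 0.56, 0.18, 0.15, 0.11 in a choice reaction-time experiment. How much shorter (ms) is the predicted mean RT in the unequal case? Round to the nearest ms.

68 ms

The RT saving is b·ΔH. Equiprobable H₀ = log₂(4) = 2.0000 bits; with the given probabilities H = 1.6746 bits.
b·(H₀ − H) = 210 × (2.0000 − 1.6746) = 68.34 ms.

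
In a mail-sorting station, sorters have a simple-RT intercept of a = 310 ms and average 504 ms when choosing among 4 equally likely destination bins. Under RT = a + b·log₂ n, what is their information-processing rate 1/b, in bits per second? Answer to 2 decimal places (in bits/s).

b = (504 − 310)/log₂ 4 = 194/2 = 97.000 ms per bit = 0.09700 s/bit; the reciprocal is 10.309 bits/s.

10.31 bits/s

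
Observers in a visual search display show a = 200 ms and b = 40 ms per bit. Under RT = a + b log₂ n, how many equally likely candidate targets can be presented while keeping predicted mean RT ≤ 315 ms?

7

40·log₂ n ≤ 315 − 200 = 115, giving log₂ n ≤ 2.8750 and n ≤ 7.336. The largest whole number is 7.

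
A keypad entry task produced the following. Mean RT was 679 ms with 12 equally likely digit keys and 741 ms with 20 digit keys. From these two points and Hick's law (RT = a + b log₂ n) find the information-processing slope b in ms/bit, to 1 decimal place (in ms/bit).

84.1 ms/bit

The slope on a log₂ axis is (741 − 679) / (4.3219 − 3.5850) = 84.129 ms/bit.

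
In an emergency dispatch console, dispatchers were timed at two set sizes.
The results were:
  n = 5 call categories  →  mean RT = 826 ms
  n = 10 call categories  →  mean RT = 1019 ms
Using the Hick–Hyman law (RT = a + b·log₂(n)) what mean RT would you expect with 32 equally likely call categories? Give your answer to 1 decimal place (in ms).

1342.9 ms

Fit slope and intercept:
  b = (1019 − 826) / (log₂ 10 − log₂ 5) = 193 / (3.3219 − 2.3219) = 193.000 ms/bit
  a = 826 − 193.000 × 2.3219 = 377.868 ms
Then RT(32) = 377.868 + 193.000 × log₂ 32 = 377.868 + 193.000 × 5 ≈ 1342.868 ms.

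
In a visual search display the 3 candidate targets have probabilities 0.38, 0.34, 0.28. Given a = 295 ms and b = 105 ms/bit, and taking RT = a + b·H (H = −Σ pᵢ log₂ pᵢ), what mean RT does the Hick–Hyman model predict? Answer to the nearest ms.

Entropy contributions −pᵢ log₂ pᵢ: 0.5305, 0.5292, 0.5142; sum H = 1.5738 bits.
RT = a + bH = 295 + 105·1.5738 = 460.25 ms.

460 ms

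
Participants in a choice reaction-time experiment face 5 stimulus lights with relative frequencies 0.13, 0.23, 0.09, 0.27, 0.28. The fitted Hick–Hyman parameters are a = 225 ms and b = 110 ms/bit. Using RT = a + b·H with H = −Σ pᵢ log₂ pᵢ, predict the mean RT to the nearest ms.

H = 0.13·log₂(1/0.13) + 0.23·log₂(1/0.23) + 0.09·log₂(1/0.09) + 0.27·log₂(1/0.27) + 0.28·log₂(1/0.28) = 2.2072 bits.
RT = 225 + 110 × 2.2072 = 467.79 ms.

468 ms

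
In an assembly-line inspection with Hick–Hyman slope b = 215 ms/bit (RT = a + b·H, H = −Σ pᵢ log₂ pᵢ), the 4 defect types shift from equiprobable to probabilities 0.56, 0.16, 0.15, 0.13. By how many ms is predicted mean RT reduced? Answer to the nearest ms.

68 ms

Equiprobable entropy H₀ = log₂ 4 = 2.0000 bits.
Skewed entropy H = −Σ pᵢ log₂ pᵢ = 1.6846 bits.
ΔRT = b·(H₀ − H) = 215 × 0.3154 = 67.80 ms.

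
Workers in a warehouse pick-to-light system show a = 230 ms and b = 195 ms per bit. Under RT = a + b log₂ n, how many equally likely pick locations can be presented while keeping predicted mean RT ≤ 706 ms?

5

195·log₂ n ≤ 706 − 230 = 476, giving log₂ n ≤ 2.4410 and n ≤ 5.430. The largest whole number is 5.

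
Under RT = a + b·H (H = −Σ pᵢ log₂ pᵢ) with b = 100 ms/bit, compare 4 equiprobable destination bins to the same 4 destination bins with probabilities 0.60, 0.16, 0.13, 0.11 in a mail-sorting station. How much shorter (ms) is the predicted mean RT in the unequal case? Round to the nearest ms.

40 ms

The RT saving is b·ΔH. Equiprobable H₀ = log₂(4) = 2.0000 bits; with the given probabilities H = 1.5981 bits.
b·(H₀ − H) = 100 × (2.0000 − 1.5981) = 40.19 ms.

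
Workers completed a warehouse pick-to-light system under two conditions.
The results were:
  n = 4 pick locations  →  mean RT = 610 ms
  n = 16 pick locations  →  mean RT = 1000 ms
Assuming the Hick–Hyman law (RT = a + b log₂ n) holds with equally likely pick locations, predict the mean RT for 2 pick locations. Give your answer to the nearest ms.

Fit slope and intercept:
  b = (1000 − 610) / (log₂ 16 − log₂ 4) = 390 / (4 − 2) = 195 ms/bit
  a = 610 − 195 × 2 = 220 ms
Then RT(2) = 220 + 195 × log₂ 2 = 220 + 195 × 1 ≈ 415.000 ms.

415 ms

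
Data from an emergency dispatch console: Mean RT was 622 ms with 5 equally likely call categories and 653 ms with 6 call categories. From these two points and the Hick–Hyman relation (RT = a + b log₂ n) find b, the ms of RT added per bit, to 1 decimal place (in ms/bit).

The slope on a log₂ axis is (653 − 622) / (2.5850 − 2.3219) = 117.855 ms/bit.

117.9 ms/bit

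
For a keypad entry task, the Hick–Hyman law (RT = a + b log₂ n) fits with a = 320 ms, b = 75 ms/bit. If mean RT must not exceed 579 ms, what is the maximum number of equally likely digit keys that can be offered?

Information budget: (579 − 320)/75 = 3.4533 bits, so n ≤ 2^3.4533 = 10.954 → at most 10.

10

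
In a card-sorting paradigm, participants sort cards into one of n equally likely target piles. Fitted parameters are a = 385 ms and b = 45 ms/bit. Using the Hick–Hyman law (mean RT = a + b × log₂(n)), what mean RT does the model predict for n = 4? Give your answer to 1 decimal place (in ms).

log₂(4) = 2 bits, so RT = 385 + 45 × 2 ≈ 475.000 ms.

475.0 ms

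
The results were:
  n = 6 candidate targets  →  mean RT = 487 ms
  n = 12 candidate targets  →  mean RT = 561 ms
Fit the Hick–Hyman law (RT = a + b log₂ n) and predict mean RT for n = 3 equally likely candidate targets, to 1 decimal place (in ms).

413.0 ms

With log₂ n on the abscissa the relation is linear; from the two conditions:
  b = (561 − 487) / (log₂ 12 − log₂ 6) = 74 / (3.5850 − 2.5850) = 74.000 ms/bit
  a = 487 − 74.000 × 2.5850 = 295.713 ms
Then RT(3) = 295.713 + 74.000 × log₂ 3 = 295.713 + 74.000 × 1.5850 ≈ 413.000 ms.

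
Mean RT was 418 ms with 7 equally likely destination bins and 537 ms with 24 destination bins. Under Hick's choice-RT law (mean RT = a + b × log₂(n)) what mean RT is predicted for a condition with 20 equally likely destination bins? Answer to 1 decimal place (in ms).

RT is linear in log₂ n, so two points fix the line:
  b = (537 − 418) / (log₂ 24 − log₂ 7) = 119 / (4.5850 − 2.8074) = 66.944 ms/bit
  a = 418 − 66.944 × 2.8074 = 230.065 ms
Then RT(20) = 230.065 + 66.944 × log₂ 20 = 230.065 + 66.944 × 4.3219 ≈ 519.391 ms.

519.4 ms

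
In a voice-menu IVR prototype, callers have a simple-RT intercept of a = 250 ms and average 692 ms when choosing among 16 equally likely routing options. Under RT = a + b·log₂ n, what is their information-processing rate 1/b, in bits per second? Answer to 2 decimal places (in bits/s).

b = (692 − 250)/log₂ 16 = 442/4 = 110.500 ms per bit = 0.11050 s/bit; the reciprocal is 9.050 bits/s.

9.05 bits/s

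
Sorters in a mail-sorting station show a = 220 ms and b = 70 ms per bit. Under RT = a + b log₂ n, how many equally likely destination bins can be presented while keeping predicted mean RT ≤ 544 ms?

24

Set 220 + 70·log₂ n ≤ 544 → log₂ n ≤ (544 − 220)/70 = 4.6286.
So n ≤ 2^4.6286 = 24.737; the largest integer n is 24.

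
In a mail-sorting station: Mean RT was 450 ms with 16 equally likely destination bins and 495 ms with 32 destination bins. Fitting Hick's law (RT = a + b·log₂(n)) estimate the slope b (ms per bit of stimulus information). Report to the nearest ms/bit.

45 ms/bit

Slope: b = (495 − 450) / (log₂ 32 − log₂ 16) = 45/1.0000 = 45 ms/bit.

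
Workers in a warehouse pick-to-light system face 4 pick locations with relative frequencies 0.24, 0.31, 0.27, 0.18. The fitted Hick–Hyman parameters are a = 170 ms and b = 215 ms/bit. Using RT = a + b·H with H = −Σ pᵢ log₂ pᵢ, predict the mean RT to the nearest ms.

594 ms

Entropy contributions −pᵢ log₂ pᵢ: 0.4941, 0.5238, 0.5100, 0.4453; sum H = 1.9733 bits.
RT = a + bH = 170 + 215·1.9733 = 594.25 ms.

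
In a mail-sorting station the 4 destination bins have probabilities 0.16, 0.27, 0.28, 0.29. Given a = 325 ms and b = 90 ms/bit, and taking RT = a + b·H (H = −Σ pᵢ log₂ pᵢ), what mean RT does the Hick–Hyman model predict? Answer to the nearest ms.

502 ms

H = 0.16·log₂(1/0.16) + 0.27·log₂(1/0.27) + 0.28·log₂(1/0.28) + 0.29·log₂(1/0.29) = 1.9652 bits.
RT = 325 + 90 × 1.9652 = 501.86 ms.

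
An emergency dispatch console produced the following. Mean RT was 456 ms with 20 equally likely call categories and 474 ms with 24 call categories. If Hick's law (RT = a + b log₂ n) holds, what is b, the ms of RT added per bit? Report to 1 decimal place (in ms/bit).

The slope on a log₂ axis is (474 − 456) / (4.5850 − 4.3219) = 68.432 ms/bit.

68.4 ms/bit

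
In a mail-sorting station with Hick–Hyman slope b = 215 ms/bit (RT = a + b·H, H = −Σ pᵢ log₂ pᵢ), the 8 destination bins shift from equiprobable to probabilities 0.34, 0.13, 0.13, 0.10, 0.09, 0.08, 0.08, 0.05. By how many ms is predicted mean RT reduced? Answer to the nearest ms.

56 ms

Equiprobable entropy H₀ = log₂ 8 = 3.0000 bits.
Skewed entropy H = −Σ pᵢ log₂ pᵢ = 2.7384 bits.
ΔRT = b·(H₀ − H) = 215 × 0.2616 = 56.24 ms.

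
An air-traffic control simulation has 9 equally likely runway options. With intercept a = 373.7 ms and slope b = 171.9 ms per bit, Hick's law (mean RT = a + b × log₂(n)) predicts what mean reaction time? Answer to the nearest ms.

919 ms

log₂(9) = 3.1699 bits, so RT = 373.7 + 171.9 × 3.1699 ≈ 918.610 ms.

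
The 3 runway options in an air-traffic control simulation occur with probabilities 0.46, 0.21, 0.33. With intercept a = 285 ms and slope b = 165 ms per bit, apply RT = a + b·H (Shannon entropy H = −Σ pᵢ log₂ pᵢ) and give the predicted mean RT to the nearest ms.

Entropy contributions −pᵢ log₂ pᵢ: 0.5153, 0.4728, 0.5278; sum H = 1.5160 bits.
RT = a + bH = 285 + 165·1.5160 = 535.14 ms.

535 ms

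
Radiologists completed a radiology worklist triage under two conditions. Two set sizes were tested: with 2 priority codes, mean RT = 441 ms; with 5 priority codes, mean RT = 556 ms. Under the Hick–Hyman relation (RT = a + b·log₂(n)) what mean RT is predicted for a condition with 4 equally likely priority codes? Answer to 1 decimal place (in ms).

528.0 ms

Fit slope and intercept:
  b = (556 − 441) / (log₂ 5 − log₂ 2) = 115 / (2.3219 − 1) = 86.994 ms/bit
  a = 441 − 86.994 × 1 = 354.006 ms
Then RT(4) = 354.006 + 86.994 × log₂ 4 = 354.006 + 86.994 × 2 ≈ 527.994 ms.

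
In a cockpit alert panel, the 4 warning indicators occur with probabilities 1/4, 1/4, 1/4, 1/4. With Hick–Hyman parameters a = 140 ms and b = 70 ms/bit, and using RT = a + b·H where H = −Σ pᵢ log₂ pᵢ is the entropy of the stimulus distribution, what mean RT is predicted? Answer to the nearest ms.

Each term −pᵢ log₂ pᵢ: 0.25·2 + 0.25·2 + 0.25·2 + 0.25·2; summed, H = 2.000 bits.
Mean RT = a + bH = 140 + 70·2.000 = 280.00 ms.

280 ms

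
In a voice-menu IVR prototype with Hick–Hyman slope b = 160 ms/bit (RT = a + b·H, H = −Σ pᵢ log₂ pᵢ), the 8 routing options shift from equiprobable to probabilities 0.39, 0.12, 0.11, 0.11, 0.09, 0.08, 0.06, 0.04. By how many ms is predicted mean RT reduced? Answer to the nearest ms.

The RT saving is b·ΔH. Equiprobable H₀ = log₂(8) = 3.0000 bits; with the given probabilities H = 2.6309 bits.
b·(H₀ − H) = 160 × (3.0000 − 2.6309) = 59.06 ms.

59 ms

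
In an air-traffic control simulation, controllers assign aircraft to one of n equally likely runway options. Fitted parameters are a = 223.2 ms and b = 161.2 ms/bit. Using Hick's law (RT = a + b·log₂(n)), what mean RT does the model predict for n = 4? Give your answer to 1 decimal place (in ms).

log₂(4) = 2 bits, so RT = 223.2 + 161.2 × 2 ≈ 545.600 ms.

545.6 ms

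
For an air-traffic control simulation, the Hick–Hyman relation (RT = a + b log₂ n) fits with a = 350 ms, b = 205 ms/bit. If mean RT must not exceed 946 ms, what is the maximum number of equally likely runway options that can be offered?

7

Set 350 + 205·log₂ n ≤ 946 → log₂ n ≤ (946 − 350)/205 = 2.9073.
So n ≤ 2^2.9073 = 7.502; the largest integer n is 7.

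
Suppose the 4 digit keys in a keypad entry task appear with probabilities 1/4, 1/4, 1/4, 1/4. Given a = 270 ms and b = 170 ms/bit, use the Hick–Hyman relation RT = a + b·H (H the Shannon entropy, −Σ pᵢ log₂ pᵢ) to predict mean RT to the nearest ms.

610 ms

Each term −pᵢ log₂ pᵢ: 0.25·2 + 0.25·2 + 0.25·2 + 0.25·2; summed, H = 2.000 bits.
Mean RT = a + bH = 270 + 170·2.000 = 610.00 ms.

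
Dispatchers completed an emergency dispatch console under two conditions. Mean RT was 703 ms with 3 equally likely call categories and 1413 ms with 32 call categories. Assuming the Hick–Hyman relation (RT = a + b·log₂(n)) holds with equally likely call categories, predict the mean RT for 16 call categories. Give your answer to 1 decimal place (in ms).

1205.1 ms

Fit slope and intercept:
  b = (1413 − 703) / (log₂ 32 − log₂ 3) = 710 / (5 − 1.5850) = 207.904 ms/bit
  a = 703 − 207.904 × 1.5850 = 373.480 ms
Then RT(16) = 373.480 + 207.904 × log₂ 16 = 373.480 + 207.904 × 4 ≈ 1205.096 ms.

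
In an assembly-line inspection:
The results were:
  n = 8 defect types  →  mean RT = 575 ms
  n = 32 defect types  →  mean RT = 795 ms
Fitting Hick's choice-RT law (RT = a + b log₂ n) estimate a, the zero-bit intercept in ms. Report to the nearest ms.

The slope on a log₂ axis is (795 − 575) / (5 − 3) = 110 ms/bit.
a = RT₁ − b·log₂ n₁ = 575 − 110 × 3 = 245.000 ms.

245 ms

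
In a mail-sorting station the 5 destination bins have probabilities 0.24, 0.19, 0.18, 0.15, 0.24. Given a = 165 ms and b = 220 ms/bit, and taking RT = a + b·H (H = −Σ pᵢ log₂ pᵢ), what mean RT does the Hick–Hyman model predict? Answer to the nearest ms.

671 ms

H = 0.24·log₂(1/0.24) + 0.19·log₂(1/0.19) + 0.18·log₂(1/0.18) + 0.15·log₂(1/0.15) + 0.24·log₂(1/0.24) = 2.2993 bits.
RT = 165 + 220 × 2.2993 = 670.86 ms.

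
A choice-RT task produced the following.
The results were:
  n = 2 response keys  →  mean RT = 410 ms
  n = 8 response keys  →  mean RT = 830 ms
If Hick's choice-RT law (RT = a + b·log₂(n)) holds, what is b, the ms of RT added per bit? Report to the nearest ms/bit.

Slope: b = (830 − 410) / (log₂ 8 − log₂ 2) = 420/2.0000 = 210 ms/bit.

210 ms/bit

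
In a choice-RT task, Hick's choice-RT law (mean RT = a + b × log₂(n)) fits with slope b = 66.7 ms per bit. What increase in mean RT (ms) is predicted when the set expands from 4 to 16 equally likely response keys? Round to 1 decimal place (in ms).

Only the slope matters, since a is common to both: ΔRT = b·log₂(n₂/n₁).
log₂(16) − log₂(4) = log₂(16/4) = log₂(4) = 2.
ΔRT = 66.7 × 2.0000 = 133.400 ms.

133.4 ms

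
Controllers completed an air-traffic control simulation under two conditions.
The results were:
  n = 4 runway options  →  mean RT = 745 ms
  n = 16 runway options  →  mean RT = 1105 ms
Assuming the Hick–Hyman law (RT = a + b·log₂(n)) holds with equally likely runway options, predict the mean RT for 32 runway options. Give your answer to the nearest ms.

RT is linear in log₂ n, so two points fix the line:
  b = (1105 − 745) / (log₂ 16 − log₂ 4) = 360 / (4 − 2) = 180 ms/bit
  a = 745 − 180 × 2 = 385 ms
Then RT(32) = 385 + 180 × log₂ 32 = 385 + 180 × 5 ≈ 1285.000 ms.

1285 ms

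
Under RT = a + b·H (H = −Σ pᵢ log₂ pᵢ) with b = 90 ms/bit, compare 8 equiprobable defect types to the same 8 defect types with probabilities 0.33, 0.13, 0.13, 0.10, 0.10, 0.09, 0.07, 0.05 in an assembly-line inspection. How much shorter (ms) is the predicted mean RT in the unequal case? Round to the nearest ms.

22 ms

Equiprobable entropy H₀ = log₂ 8 = 3.0000 bits.
Skewed entropy H = −Σ pᵢ log₂ pᵢ = 2.7548 bits.
ΔRT = b·(H₀ − H) = 90 × 0.2452 = 22.07 ms.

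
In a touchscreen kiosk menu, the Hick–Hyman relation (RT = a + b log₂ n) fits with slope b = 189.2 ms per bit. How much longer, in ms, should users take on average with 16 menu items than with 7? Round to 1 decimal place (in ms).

Only the slope matters, since a is common to both: ΔRT = b·log₂(n₂/n₁).
log₂(16) − log₂(7) = 4 − 2.8074 = 1.1926.
ΔRT = 189.2 × 1.1926 = 225.648 ms.

225.6 ms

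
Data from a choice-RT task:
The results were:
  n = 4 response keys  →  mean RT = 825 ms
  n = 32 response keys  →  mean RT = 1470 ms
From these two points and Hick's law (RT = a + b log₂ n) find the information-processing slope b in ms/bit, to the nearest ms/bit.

215 ms/bit

Slope: b = (1470 − 825) / (log₂ 32 − log₂ 4) = 645/3.0000 = 215 ms/bit.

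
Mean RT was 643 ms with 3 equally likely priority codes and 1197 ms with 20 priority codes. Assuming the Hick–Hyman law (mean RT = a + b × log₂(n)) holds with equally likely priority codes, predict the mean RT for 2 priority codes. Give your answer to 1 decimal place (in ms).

524.6 ms

Solve the two-equation system in a and b:
  b = (1197 − 643) / (log₂ 20 − log₂ 3) = 554 / (4.3219 − 1.5850) = 202.414 ms/bit
  a = 643 − 202.414 × 1.5850 = 322.181 ms
Then RT(2) = 322.181 + 202.414 × log₂ 2 = 322.181 + 202.414 × 1 ≈ 524.595 ms.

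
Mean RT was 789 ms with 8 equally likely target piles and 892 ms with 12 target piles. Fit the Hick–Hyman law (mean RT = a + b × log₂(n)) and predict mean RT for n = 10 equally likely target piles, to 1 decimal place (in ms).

Solve the two-equation system in a and b:
  b = (892 − 789) / (log₂ 12 − log₂ 8) = 103 / (3.5850 − 3) = 176.080 ms/bit
  a = 789 − 176.080 × 3 = 260.761 ms
Then RT(10) = 260.761 + 176.080 × log₂ 10 = 260.761 + 176.080 × 3.3219 ≈ 845.685 ms.

845.7 ms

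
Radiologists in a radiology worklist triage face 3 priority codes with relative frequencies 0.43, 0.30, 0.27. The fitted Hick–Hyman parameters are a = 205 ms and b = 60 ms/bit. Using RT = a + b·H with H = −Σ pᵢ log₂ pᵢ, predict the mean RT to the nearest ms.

Entropy contributions −pᵢ log₂ pᵢ: 0.5236, 0.5211, 0.5100; sum H = 1.5547 bits.
RT = a + bH = 205 + 60·1.5547 = 298.28 ms.

298 ms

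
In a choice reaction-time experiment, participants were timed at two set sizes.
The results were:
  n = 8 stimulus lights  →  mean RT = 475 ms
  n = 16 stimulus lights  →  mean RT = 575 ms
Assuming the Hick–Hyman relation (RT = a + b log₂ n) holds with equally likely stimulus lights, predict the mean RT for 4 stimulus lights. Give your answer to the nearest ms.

Solve the two-equation system in a and b:
  b = (575 − 475) / (log₂ 16 − log₂ 8) = 100 / (4 − 3) = 100 ms/bit
  a = 475 − 100 × 3 = 175 ms
Then RT(4) = 175 + 100 × log₂ 4 = 175 + 100 × 2 ≈ 375.000 ms.

375 ms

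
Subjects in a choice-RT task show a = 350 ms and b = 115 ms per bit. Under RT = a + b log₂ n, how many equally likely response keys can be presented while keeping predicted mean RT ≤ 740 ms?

10

115·log₂ n ≤ 740 − 350 = 390, giving log₂ n ≤ 3.3913 and n ≤ 10.493. The largest whole number is 10.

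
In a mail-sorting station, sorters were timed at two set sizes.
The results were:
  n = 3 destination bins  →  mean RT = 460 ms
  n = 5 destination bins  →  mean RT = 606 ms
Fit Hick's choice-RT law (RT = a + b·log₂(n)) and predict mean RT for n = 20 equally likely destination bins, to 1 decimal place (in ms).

1002.2 ms

With log₂ n on the abscissa the relation is linear; from the two conditions:
  b = (606 − 460) / (log₂ 5 − log₂ 3) = 146 / (2.3219 − 1.5850) = 198.110 ms/bit
  a = 460 − 198.110 × 1.5850 = 146.004 ms
Then RT(20) = 146.004 + 198.110 × log₂ 20 = 146.004 + 198.110 × 4.3219 ≈ 1002.219 ms.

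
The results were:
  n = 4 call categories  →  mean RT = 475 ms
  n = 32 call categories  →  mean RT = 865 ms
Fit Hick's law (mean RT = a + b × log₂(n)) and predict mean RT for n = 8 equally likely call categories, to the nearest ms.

RT is linear in log₂ n, so two points fix the line:
  b = (865 − 475) / (log₂ 32 − log₂ 4) = 390 / (5 − 2) = 130 ms/bit
  a = 475 − 130 × 2 = 215 ms
Then RT(8) = 215 + 130 × log₂ 8 = 215 + 130 × 3 ≈ 605.000 ms.

605 ms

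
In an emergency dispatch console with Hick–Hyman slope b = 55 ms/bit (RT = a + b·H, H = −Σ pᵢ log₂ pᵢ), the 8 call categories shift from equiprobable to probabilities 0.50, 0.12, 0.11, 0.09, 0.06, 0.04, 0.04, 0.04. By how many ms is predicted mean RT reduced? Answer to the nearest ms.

37 ms

The RT saving is b·ΔH. Equiprobable H₀ = log₂(8) = 3.0000 bits; with the given probabilities H = 2.3308 bits.
b·(H₀ − H) = 55 × (3.0000 − 2.3308) = 36.81 ms.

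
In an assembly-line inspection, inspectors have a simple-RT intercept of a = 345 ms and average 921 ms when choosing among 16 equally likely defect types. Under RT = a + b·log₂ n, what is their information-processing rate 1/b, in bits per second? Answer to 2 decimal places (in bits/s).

6.94 bits/s

b = (921 − 345)/log₂ 16 = 576/4 = 144.000 ms per bit = 0.14400 s/bit; the reciprocal is 6.944 bits/s.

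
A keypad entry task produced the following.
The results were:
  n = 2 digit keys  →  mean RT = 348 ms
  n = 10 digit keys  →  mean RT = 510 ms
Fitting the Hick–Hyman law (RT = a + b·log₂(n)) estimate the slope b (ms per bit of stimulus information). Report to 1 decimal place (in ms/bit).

69.8 ms/bit

Slope: b = (510 − 348) / (log₂ 10 − log₂ 2) = 162/2.3219 = 69.770 ms/bit.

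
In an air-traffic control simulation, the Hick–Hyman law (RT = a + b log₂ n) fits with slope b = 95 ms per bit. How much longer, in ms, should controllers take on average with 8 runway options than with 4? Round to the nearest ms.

95 ms

ΔRT = (a + b log₂ n₂) − (a + b log₂ n₁) = b·(log₂ n₂ − log₂ n₁).
log₂(8) − log₂(4) = log₂(8/4) = log₂(2) = 1.
ΔRT = 95 × 1.0000 = 95.000 ms.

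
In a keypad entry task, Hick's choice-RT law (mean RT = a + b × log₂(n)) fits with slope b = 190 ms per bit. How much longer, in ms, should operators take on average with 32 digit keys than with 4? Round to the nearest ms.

570 ms

The intercept a cancels: ΔRT = b·(log₂ n₂ − log₂ n₁) = b·log₂(n₂/n₁).
log₂(32) − log₂(4) = log₂(32/4) = log₂(8) = 3.
ΔRT = 190 × 3.0000 = 570.000 ms.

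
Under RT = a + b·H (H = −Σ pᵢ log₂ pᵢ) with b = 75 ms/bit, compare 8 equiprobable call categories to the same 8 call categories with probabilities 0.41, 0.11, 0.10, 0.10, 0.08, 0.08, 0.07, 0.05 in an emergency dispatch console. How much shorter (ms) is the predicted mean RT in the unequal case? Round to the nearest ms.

Equiprobable entropy H₀ = log₂ 8 = 3.0000 bits.
Skewed entropy H = −Σ pᵢ log₂ pᵢ = 2.6097 bits.
ΔRT = b·(H₀ − H) = 75 × 0.3903 = 29.27 ms.

29 ms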